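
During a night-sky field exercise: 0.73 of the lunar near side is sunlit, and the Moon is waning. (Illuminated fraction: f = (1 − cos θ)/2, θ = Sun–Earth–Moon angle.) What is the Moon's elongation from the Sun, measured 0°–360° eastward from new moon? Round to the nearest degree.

cos θ = 1 − 2f = -0.460, giving a principal value of 117.4°.
Waning ⇒ past full, so θ = 360° − 117.4° = 242.6°.

243°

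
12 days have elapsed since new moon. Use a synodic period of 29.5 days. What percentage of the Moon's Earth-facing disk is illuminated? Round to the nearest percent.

Phase angle: θ = 360°·(12 d)/(29.5 d) = 146.4°.
Illuminated fraction = (1 − cos 146.4°)/2 = (1 − (-0.833))/2 ≈ 0.917, so 92%.

92%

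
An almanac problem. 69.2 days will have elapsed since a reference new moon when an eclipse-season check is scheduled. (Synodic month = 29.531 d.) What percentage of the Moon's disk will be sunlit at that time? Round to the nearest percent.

Reduce mod P: 69.2 − 2×29.531 = 10.14 d into the current lunation.
The Moon has covered 10.14/29.531 of its cycle, so θ ≈ 360° × 10.14/29.531 = 123.6°.
Illuminated fraction = (1 − cos 123.6°)/2 = (1 − (-0.553))/2 ≈ 0.777, so 78%.

78%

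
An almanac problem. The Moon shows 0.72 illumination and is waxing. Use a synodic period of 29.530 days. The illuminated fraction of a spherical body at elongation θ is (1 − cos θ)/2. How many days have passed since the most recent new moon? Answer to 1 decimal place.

9.5 days

Invert f = (1 − cos θ)/2 to get cos θ = 1 − 2(0.72) = -0.440, hence θ₀ = arccos -0.440 = 116.1°.
The Moon is waxing (0°–180°), so θ = 116.1° directly.
Age = 29.530 × 116.1°/360° ≈ 9.52 days.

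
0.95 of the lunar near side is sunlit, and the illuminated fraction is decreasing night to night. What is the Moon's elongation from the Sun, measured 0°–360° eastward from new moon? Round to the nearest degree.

206°

Invert f = (1 − cos θ)/2 to get cos θ = 1 − 2(0.95) = -0.900, hence θ₀ = arccos -0.900 = 154.2°.
A waning Moon lies in 180°–360°, so θ = 360° − 154.2° = 205.8°.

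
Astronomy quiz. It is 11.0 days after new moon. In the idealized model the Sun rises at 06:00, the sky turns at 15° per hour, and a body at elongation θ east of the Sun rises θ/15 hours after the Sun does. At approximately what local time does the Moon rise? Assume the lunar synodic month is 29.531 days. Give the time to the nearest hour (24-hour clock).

15:00

The Moon has covered 11.0/29.531 of its cycle, so θ ≈ 360° × 11.0/29.531 = 134.1°.
At 15° of sky rotation per hour, 134.1° corresponds to a 8.94 h lag.
06:00 + 8.94 h ≈ 14:56 → 15:00 to the nearest hour.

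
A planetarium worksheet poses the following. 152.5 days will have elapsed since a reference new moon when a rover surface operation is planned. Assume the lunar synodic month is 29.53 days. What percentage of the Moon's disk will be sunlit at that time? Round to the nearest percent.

152.5 d spans 5 complete synodic months (5 × 29.53 = 147.65 d) plus 4.85 d.
Phase angle: θ = 360°·(4.85 d)/(29.53 d) = 59.1°.
Illuminated fraction = (1 − cos 59.1°)/2 = (1 − 0.513)/2 ≈ 0.243, so 24%.

24%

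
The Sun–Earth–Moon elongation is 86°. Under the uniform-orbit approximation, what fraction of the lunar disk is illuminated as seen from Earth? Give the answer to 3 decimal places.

Half-versine of 86°: (1 − 0.070)/2 = 0.465.

0.465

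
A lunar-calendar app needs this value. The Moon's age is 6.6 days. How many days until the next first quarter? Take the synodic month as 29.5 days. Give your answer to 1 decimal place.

0.8 days

First quarter occurs at elongation 90°, i.e. at age 29.5 × 90/360 = 7.375 d.
That is 7.375 − 6.6 = 0.775 days ahead.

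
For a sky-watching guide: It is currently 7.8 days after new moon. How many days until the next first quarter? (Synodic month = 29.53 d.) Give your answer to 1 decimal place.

First quarter occurs at elongation 90°, i.e. at age 29.53 × 90/360 = 7.383 d.
This lunation's first quarter (7.383 d) has passed, so add one period: 36.913 − 7.8 = 29.113 days.

29.1 days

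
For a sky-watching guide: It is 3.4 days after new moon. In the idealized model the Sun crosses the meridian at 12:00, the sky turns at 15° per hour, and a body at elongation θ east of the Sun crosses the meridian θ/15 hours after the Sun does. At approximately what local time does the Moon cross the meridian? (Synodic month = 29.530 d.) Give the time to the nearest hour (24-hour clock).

15:00

Phase angle: θ = 360°·(3.4 d)/(29.530 d) = 41.4°.
At 15° of sky rotation per hour, 41.4° corresponds to a 2.76 h lag.
12:00 + 2.76 h ≈ 14:46 → 15:00 to the nearest hour.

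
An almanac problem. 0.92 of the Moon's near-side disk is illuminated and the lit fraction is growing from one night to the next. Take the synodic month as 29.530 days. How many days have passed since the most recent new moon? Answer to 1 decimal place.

From f = (1 − cos θ)/2: cos θ = 1 − 2×0.92 = -0.840; arccos → 147.1°.
Before full moon the principal value applies: θ = 147.1°.
At 360°/29.530 d per day, 147.1° corresponds to 12.07 days.

12.1 days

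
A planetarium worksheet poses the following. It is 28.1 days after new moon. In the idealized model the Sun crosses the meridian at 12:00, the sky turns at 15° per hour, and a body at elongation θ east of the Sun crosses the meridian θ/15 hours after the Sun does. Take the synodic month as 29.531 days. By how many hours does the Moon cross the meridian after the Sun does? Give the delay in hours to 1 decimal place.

Phase angle: θ = 360°·(28.1 d)/(29.531 d) = 342.6°.
Delay after the Sun = 342.6° / (15°/h) ≈ 22.84 h.
So the Moon crosses the meridian 22.84 h after the Sun.

22.8 h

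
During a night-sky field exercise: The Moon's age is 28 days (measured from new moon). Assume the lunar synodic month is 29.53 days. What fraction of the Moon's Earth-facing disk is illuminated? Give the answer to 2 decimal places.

The Moon has covered 28/29.53 of its cycle, so θ ≈ 360° × 28/29.53 = 341.3°.
Illuminated fraction = (1 − cos 341.3°)/2 = (1 − 0.947)/2 ≈ 0.026.

0.03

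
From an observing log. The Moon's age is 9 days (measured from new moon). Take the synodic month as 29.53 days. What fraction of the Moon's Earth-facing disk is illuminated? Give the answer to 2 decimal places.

The Moon has covered 9/29.53 of its cycle, so θ ≈ 360° × 9/29.53 = 109.7°.
With cos θ = (-0.337), the lit fraction is (1 − (-0.337))/2 ≈ 0.669.

0.67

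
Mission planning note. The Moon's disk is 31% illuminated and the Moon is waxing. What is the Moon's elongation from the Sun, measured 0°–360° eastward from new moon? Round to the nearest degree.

cos θ = 1 − 2f = 0.380, giving a principal value of 67.7°.
The Moon is waxing (0°–180°), so θ = 67.7° directly.

68°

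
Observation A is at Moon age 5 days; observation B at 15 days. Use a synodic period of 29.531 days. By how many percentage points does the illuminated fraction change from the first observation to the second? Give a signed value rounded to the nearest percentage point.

First observation: θ = 360°·5/29.531 = 61.0°, so f = 0.257.
Second observation: θ = 182.9°, f = 0.999.
Δf = 0.999 − 0.257 = +0.742, i.e. +74 pp.

+74 pp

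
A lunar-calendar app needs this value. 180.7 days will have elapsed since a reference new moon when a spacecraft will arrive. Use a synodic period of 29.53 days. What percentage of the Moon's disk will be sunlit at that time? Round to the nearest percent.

13%

Reduce mod P: 180.7 − 6×29.53 = 3.52 d into the current lunation.
Phase angle: θ = 360°·(3.52 d)/(29.53 d) = 42.9°.
cos 42.9° = 0.732, so f = (1 − 0.732)/2 = 0.134, so 13%.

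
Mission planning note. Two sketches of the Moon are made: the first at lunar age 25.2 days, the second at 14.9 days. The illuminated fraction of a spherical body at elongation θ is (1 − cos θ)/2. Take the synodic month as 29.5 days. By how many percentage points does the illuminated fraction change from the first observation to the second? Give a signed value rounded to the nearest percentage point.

θ₁ = 360° × 25.2/29.5 = 307.5°, f₁ = (1 − cos θ₁)/2 = 0.195.
θ₂ = 360° × 14.9/29.5 = 181.8°, f₂ = (1 − cos θ₂)/2 = 1.000.
Change = f₂ − f₁ = +0.804 → +80 percentage points.

+80 pp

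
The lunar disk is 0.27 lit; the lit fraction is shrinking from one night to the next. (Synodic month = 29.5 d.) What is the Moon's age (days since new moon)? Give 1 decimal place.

24.4 days

From f = (1 − cos θ)/2: cos θ = 1 − 2×0.27 = 0.460; arccos → 62.6°.
A waning Moon lies in 180°–360°, so θ = 360° − 62.6° = 297.4°.
Age = 29.5 × 297.4°/360° ≈ 24.37 days.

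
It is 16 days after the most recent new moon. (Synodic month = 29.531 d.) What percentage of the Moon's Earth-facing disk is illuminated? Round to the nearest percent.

98%

Elongation θ = 360° × 16/29.531 ≈ 195.0°.
Illuminated fraction = (1 − cos 195.0°)/2 = (1 − (-0.966))/2 ≈ 0.983, so 98%.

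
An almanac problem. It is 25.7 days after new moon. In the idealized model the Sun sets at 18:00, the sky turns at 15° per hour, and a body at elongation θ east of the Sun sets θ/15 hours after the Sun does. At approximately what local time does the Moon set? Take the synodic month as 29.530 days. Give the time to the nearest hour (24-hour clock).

Phase angle: θ = 360°·(25.7 d)/(29.530 d) = 313.3°.
At 15° of sky rotation per hour, 313.3° corresponds to a 20.89 h lag.
18:00 + 20.89 h ≈ 14:53 → 15:00 to the nearest hour.

15:00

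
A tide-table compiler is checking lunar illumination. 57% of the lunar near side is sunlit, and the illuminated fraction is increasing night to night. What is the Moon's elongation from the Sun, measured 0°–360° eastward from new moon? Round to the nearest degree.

98°

Invert f = (1 − cos θ)/2 to get cos θ = 1 − 2(0.57) = -0.140, hence θ₀ = arccos -0.140 = 98.0°.
Waxing ⇒ before full, so θ = 98.0°.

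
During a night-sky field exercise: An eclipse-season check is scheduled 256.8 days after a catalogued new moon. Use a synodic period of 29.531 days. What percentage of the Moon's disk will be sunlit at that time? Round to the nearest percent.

67%

Reduce mod P: 256.8 − 8×29.531 = 20.55 d into the current lunation.
Elongation θ = 360° × 20.55/29.531 ≈ 250.5°.
cos 250.5° = (-0.333), so f = (1 − (-0.333))/2 = 0.667, so 67%.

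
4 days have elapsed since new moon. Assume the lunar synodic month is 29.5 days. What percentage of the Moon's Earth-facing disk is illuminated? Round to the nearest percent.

17%

The Moon has covered 4/29.5 of its cycle, so θ ≈ 360° × 4/29.5 = 48.8°.
Illuminated fraction = (1 − cos 48.8°)/2 = (1 − 0.659)/2 ≈ 0.171, so 17%.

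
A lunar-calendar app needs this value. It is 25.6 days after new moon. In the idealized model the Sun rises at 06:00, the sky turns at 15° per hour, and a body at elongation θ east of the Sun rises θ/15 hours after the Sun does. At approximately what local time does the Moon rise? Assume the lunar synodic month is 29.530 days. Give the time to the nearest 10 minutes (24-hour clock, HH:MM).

Phase angle: θ = 360°·(25.6 d)/(29.530 d) = 312.1°.
Delay after the Sun = 312.1° / (15°/h) ≈ 20.81 h.
06:00 + 20.806 h ≈ 02:48 → 02:50 to the nearest ten minutes.

02:50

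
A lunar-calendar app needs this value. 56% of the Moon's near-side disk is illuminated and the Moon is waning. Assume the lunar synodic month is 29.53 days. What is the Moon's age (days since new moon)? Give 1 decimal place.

Invert f = (1 − cos θ)/2 to get cos θ = 1 − 2(0.56) = -0.120, hence θ₀ = arccos -0.120 = 96.9°.
Waning ⇒ past full, so θ = 360° − 96.9° = 263.1°.
Age = 29.53 × 263.1°/360° ≈ 21.58 days.

21.6 days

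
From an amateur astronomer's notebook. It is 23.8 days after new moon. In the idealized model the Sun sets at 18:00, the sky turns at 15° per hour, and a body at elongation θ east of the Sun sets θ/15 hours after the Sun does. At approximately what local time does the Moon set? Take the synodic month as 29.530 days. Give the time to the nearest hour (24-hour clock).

13:00

Phase angle: θ = 360°·(23.8 d)/(29.530 d) = 290.1°.
Delay after the Sun = 290.1° / (15°/h) ≈ 19.34 h.
18:00 + 19.34 h ≈ 13:21 → 13:00 to the nearest hour.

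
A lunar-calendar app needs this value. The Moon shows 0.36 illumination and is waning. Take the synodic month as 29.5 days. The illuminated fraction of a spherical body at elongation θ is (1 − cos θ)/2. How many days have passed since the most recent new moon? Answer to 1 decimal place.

Invert f = (1 − cos θ)/2 to get cos θ = 1 − 2(0.36) = 0.280, hence θ₀ = arccos 0.280 = 73.7°.
A waning Moon lies in 180°–360°, so θ = 360° − 73.7° = 286.3°.
That fraction of the synodic month is 286.3/360 × 29.5 d ≈ 23.46 d.

23.5 days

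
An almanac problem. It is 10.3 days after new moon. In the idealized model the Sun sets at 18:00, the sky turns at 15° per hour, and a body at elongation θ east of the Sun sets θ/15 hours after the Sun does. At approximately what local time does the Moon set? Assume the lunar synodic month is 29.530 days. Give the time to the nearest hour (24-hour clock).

02:00

The Moon has covered 10.3/29.530 of its cycle, so θ ≈ 360° × 10.3/29.530 = 125.6°.
Delay after the Sun = 125.6° / (15°/h) ≈ 8.37 h.
18:00 + 8.37 h ≈ 02:22 → 02:00 to the nearest hour.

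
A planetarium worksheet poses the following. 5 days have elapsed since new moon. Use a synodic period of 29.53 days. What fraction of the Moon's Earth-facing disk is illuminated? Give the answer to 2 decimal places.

The Moon has covered 5/29.53 of its cycle, so θ ≈ 360° × 5/29.53 = 61.0°.
Illuminated fraction = (1 − cos 61.0°)/2 = (1 − 0.485)/2 ≈ 0.257.

0.26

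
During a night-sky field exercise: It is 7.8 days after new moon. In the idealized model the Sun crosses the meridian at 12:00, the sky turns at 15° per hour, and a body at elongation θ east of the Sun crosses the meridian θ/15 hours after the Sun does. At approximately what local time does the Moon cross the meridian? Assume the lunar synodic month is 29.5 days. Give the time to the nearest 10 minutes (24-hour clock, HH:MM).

Phase angle: θ = 360°·(7.8 d)/(29.5 d) = 95.2°.
Delay after the Sun = 95.2° / (15°/h) ≈ 6.35 h.
12:00 + 6.346 h ≈ 18:21 → 18:20 to the nearest ten minutes.

18:20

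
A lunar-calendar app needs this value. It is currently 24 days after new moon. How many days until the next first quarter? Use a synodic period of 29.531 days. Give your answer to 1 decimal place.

First quarter is 0.25 of the way through the cycle: age 0.25 × 29.531 = 7.383 d.
This lunation's first quarter (7.383 d) has passed, so add one period: 36.914 − 24 = 12.914 days.

12.9 days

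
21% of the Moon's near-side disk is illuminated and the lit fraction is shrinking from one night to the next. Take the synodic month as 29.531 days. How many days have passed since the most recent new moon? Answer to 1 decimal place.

From f = (1 − cos θ)/2: cos θ = 1 − 2×0.21 = 0.580; arccos → 54.5°.
Waning ⇒ past full, so θ = 360° − 54.5° = 305.5°.
That fraction of the synodic month is 305.5/360 × 29.531 d ≈ 25.06 d.

25.1 days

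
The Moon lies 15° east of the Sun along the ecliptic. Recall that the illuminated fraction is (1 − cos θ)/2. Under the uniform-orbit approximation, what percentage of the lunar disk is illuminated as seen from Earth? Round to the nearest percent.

f = (1 − cos 15°)/2 = (1 − 0.966)/2 ≈ 0.017, i.e. 2%.

2%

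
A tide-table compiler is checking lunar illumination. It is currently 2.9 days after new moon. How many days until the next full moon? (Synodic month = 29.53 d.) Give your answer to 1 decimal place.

Full moon is 0.5 of the way through the cycle: age 0.5 × 29.53 = 14.765 d.
That is 14.765 − 2.9 = 11.865 days ahead.

11.9 days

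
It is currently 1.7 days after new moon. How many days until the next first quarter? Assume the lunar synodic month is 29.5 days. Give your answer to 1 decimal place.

First quarter is 0.25 of the way through the cycle: age 0.25 × 29.5 = 7.375 d.
So 5.675 days remain (7.375 − 1.7).

5.7 days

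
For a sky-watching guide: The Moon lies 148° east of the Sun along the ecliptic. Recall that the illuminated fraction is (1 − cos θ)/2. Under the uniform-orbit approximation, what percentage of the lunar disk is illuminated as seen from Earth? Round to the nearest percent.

f = (1 − cos 148°)/2 = (1 − (-0.848))/2 ≈ 0.924, i.e. 92%.

92%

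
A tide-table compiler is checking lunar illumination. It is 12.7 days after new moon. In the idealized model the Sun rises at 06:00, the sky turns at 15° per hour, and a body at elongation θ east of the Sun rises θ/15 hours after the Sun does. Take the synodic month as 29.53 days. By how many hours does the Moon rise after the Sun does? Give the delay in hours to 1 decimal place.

Phase angle: θ = 360°·(12.7 d)/(29.53 d) = 154.8°.
At 15° of sky rotation per hour, 154.8° corresponds to a 10.32 h lag.
So the Moon rises 10.32 h after the Sun.

10.3 h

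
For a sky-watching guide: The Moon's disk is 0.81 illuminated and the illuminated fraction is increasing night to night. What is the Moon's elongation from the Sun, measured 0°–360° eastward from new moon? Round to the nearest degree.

128°

From f = (1 − cos θ)/2: cos θ = 1 − 2×0.81 = -0.620; arccos → 128.3°.
Waxing ⇒ before full, so θ = 128.3°.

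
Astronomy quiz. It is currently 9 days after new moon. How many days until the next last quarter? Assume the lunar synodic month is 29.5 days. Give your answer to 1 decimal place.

Last quarter is 0.75 of the way through the cycle: age 0.75 × 29.5 = 22.125 d.
That is 22.125 − 9 = 13.125 days ahead.

13.1 days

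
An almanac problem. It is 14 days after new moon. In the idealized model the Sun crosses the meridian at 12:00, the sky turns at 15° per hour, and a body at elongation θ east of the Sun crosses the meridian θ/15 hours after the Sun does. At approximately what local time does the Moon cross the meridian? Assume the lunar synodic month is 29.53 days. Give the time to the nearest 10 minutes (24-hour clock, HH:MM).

23:20

Phase angle: θ = 360°·(14 d)/(29.53 d) = 170.7°.
The Moon trails the Sun by θ/15 = 170.7/15 ≈ 11.38 hours.
12:00 + 11.378 h ≈ 23:23 → 23:20 to the nearest ten minutes.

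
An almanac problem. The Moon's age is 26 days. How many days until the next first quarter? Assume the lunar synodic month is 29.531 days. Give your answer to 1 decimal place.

First quarter occurs at elongation 90°, i.e. at age 29.531 × 90/360 = 7.383 d.
Already past this cycle's first quarter; the next is at 7.383 + 29.531 = 36.914 d, so 36.914 − 26 = 10.914 days.

10.9 days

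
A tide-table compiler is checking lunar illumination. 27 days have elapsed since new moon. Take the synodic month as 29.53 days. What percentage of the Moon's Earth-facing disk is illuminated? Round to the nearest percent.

Phase angle: θ = 360°·(27 d)/(29.53 d) = 329.2°.
cos 329.2° = 0.859, so f = (1 − 0.859)/2 = 0.071, so 7%.

7%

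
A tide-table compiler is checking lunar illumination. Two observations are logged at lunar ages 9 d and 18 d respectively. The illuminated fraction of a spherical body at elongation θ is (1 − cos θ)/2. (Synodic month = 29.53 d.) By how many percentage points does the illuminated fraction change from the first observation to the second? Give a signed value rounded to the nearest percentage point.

First observation: θ = 360°·9/29.53 = 109.7°, so f = 0.669.
Second observation: θ = 219.4°, f = 0.886.
Δf = 0.886 − 0.669 = +0.217, i.e. +22 pp.

+22 percentage points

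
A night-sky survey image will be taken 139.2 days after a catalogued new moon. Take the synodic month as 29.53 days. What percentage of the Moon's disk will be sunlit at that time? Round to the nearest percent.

Reduce mod P: 139.2 − 4×29.53 = 21.08 d into the current lunation.
Phase angle: θ = 360°·(21.08 d)/(29.53 d) = 257.0°.
cos 257.0° = (-0.225), so f = (1 − (-0.225))/2 = 0.613, so 61%.

61%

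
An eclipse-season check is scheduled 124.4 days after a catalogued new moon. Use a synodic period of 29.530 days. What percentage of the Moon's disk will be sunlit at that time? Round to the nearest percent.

38%

Reduce mod P: 124.4 − 4×29.530 = 6.28 d into the current lunation.
Phase angle: θ = 360°·(6.28 d)/(29.530 d) = 76.6°.
cos 76.6° = 0.232, so f = (1 − 0.232)/2 = 0.384, so 38%.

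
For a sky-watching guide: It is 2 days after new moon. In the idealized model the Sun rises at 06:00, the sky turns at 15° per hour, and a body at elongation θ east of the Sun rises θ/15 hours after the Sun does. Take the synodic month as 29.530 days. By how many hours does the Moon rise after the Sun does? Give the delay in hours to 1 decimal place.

Phase angle: θ = 360°·(2 d)/(29.530 d) = 24.4°.
Delay after the Sun = 24.4° / (15°/h) ≈ 1.63 h.
So the Moon rises 1.63 h after the Sun.

1.6 h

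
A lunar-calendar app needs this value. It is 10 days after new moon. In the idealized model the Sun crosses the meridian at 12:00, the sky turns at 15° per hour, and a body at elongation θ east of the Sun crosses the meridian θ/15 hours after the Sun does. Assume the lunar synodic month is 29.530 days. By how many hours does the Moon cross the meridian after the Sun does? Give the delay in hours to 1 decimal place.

Elongation θ = 360° × 10/29.530 ≈ 121.9°.
The Moon trails the Sun by θ/15 = 121.9/15 ≈ 8.13 hours.
So the Moon crosses the meridian 8.13 h after the Sun.

8.1 h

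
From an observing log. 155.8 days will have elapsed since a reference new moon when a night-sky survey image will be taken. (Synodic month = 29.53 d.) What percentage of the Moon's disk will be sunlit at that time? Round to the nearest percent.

58%

155.8/29.53 = 5.276 lunations, so 5 complete cycles and 8.15 d into the next.
The Moon has covered 8.15/29.53 of its cycle, so θ ≈ 360° × 8.15/29.53 = 99.4°.
cos 99.4° = (-0.163), so f = (1 − (-0.163))/2 = 0.581, so 58%.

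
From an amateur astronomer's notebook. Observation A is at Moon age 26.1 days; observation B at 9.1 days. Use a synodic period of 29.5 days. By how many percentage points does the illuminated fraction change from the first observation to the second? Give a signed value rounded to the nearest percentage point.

θ₁ = 360° × 26.1/29.5 = 318.5°, f₁ = (1 − cos θ₁)/2 = 0.125.
θ₂ = 360° × 9.1/29.5 = 111.1°, f₂ = (1 − cos θ₂)/2 = 0.680.
Change = f₂ − f₁ = +0.554 → +55 percentage points.

+55 percentage points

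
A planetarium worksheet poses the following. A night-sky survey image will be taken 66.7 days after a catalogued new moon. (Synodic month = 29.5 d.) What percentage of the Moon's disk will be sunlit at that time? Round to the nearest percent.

53%

Reduce mod P: 66.7 − 2×29.5 = 7.70 d into the current lunation.
Phase angle: θ = 360°·(7.70 d)/(29.5 d) = 94.0°.
Illuminated fraction = (1 − cos 94.0°)/2 = (1 − (-0.069))/2 ≈ 0.535, so 53%.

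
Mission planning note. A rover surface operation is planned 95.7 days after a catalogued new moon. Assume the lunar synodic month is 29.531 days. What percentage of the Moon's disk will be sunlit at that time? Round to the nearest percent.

Reduce mod P: 95.7 − 3×29.531 = 7.11 d into the current lunation.
The Moon has covered 7.11/29.531 of its cycle, so θ ≈ 360° × 7.11/29.531 = 86.6°.
cos 86.6° = 0.059, so f = (1 − 0.059)/2 = 0.471, so 47%.

47%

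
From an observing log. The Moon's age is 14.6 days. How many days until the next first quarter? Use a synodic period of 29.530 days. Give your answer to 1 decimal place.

First quarter occurs at elongation 90°, i.e. at age 29.530 × 90/360 = 7.383 d.
Already past this cycle's first quarter; the next is at 7.383 + 29.530 = 36.913 d, so 36.913 − 14.6 = 22.313 days.

22.3 days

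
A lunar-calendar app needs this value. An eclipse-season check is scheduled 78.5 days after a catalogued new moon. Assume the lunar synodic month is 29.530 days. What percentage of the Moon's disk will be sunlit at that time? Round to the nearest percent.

78.5/29.530 = 2.658 lunations, so 2 complete cycles and 19.44 d into the next.
Elongation θ = 360° × 19.44/29.530 ≈ 237.0°.
cos 237.0° = (-0.545), so f = (1 − (-0.545))/2 = 0.772, so 77%.

77%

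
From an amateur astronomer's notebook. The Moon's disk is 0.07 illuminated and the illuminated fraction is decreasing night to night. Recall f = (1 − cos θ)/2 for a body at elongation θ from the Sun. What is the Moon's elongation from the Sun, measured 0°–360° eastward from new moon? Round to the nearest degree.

329°

From f = (1 − cos θ)/2: cos θ = 1 − 2×0.07 = 0.860; arccos → 30.7°.
Since the Moon is past full (waning), take the reflex angle: θ = 360° − 30.7° = 329.3°.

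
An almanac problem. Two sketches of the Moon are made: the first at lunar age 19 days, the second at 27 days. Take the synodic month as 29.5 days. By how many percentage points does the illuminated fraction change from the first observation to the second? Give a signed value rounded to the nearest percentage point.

θ₁ = 360° × 19/29.5 = 231.9°, f₁ = (1 − cos θ₁)/2 = 0.809.
θ₂ = 360° × 27/29.5 = 329.5°, f₂ = (1 − cos θ₂)/2 = 0.069.
Change = f₂ − f₁ = -0.740 → -74 percentage points.

-74 pp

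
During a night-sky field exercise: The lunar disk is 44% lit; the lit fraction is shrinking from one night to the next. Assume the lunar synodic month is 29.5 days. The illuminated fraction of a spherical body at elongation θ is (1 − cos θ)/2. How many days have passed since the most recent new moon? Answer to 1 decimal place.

22.7 days

Invert f = (1 − cos θ)/2 to get cos θ = 1 − 2(0.44) = 0.120, hence θ₀ = arccos 0.120 = 83.1°.
A waning Moon lies in 180°–360°, so θ = 360° − 83.1° = 276.9°.
Age = 29.5 × 276.9°/360° ≈ 22.69 days.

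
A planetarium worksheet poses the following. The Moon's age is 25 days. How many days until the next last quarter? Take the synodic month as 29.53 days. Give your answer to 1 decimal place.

Last quarter is 0.75 of the way through the cycle: age 0.75 × 29.53 = 22.148 d.
This lunation's last quarter (22.148 d) has passed, so add one period: 51.678 − 25 = 26.678 days.

26.7 days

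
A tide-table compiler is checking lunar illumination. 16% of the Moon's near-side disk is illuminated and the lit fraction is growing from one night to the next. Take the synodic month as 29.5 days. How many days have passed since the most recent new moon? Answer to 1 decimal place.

3.9 days

From f = (1 − cos θ)/2: cos θ = 1 − 2×0.16 = 0.680; arccos → 47.2°.
The Moon is waxing (0°–180°), so θ = 47.2° directly.
At 360°/29.5 d per day, 47.2° corresponds to 3.86 days.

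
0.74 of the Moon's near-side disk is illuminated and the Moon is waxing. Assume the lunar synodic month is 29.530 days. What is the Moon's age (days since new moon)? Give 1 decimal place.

cos θ = 1 − 2f = -0.480, giving a principal value of 118.7°.
Waxing ⇒ before full, so θ = 118.7°.
Age = 29.530 × 118.7°/360° ≈ 9.74 days.

9.7 days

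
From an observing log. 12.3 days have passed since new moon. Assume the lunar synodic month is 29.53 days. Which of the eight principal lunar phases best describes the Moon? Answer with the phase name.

waxing gibbous

θ ≈ 360° × 12.3/29.53 = 150°, which falls in the waxing gibbous sector.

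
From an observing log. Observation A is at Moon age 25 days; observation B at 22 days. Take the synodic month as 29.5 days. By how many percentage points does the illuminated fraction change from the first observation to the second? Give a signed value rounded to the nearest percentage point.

First observation: θ = 360°·25/29.5 = 305.1°, so f = 0.213.
Second observation: θ = 268.5°, f = 0.513.
Δf = 0.513 − 0.213 = +0.301, i.e. +30 pp.

+30 pp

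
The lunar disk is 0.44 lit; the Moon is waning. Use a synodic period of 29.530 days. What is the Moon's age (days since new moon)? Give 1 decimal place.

cos θ = 1 − 2f = 0.120, giving a principal value of 83.1°.
Waning ⇒ past full, so θ = 360° − 83.1° = 276.9°.
Age = 29.530 × 276.9°/360° ≈ 22.71 days.

22.7 days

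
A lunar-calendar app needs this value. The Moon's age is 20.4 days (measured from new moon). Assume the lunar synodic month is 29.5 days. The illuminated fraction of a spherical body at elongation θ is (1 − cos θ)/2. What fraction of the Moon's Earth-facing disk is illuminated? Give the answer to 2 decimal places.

0.68

Phase angle: θ = 360°·(20.4 d)/(29.5 d) = 248.9°.
With cos θ = (-0.359), the lit fraction is (1 − (-0.359))/2 ≈ 0.680.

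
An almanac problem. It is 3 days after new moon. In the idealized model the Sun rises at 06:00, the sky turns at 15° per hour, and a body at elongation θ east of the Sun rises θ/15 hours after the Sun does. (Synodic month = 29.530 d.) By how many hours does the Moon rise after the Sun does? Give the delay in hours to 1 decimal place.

2.4 h

Phase angle: θ = 360°·(3 d)/(29.530 d) = 36.6°.
The Moon trails the Sun by θ/15 = 36.6/15 ≈ 2.44 hours.
So the Moon rises 2.44 h after the Sun.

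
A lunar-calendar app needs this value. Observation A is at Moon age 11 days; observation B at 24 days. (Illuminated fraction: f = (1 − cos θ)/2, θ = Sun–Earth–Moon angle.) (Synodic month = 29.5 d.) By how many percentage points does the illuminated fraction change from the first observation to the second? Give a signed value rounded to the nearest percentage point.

θ₁ = 360° × 11/29.5 = 134.2°, f₁ = (1 − cos θ₁)/2 = 0.849.
θ₂ = 360° × 24/29.5 = 292.9°, f₂ = (1 − cos θ₂)/2 = 0.306.
Change = f₂ − f₁ = -0.543 → -54 percentage points.

-54 percentage points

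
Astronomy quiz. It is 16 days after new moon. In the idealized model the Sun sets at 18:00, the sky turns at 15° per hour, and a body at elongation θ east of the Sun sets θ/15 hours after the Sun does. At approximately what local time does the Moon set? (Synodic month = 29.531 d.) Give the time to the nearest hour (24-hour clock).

07:00

The Moon has covered 16/29.531 of its cycle, so θ ≈ 360° × 16/29.531 = 195.0°.
At 15° of sky rotation per hour, 195.0° corresponds to a 13.00 h lag.
18:00 + 13.00 h ≈ 07:00 → 07:00 to the nearest hour.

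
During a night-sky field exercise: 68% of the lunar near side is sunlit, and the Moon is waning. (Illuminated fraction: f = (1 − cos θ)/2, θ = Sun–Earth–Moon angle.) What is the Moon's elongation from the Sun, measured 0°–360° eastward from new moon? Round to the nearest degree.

249°

From f = (1 − cos θ)/2: cos θ = 1 − 2×0.68 = -0.360; arccos → 111.1°.
Since the Moon is past full (waning), take the reflex angle: θ = 360° − 111.1° = 248.9°.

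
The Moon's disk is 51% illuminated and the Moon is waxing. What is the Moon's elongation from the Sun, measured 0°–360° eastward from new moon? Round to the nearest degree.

91°

cos θ = 1 − 2f = -0.020, giving a principal value of 91.1°.
Waxing ⇒ before full, so θ = 91.1°.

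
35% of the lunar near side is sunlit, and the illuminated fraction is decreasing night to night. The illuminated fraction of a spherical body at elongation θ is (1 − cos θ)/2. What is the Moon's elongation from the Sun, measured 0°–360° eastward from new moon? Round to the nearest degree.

cos θ = 1 − 2f = 0.300, giving a principal value of 72.5°.
Waning ⇒ past full, so θ = 360° − 72.5° = 287.5°.

287°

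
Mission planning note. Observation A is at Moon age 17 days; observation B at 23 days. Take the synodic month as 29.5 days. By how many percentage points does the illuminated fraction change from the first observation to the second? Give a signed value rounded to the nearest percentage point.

-54 percentage points

First observation: θ = 360°·17/29.5 = 207.5°, so f = 0.944.
Second observation: θ = 280.7°, f = 0.407.
Δf = 0.407 − 0.944 = -0.536, i.e. -54 pp.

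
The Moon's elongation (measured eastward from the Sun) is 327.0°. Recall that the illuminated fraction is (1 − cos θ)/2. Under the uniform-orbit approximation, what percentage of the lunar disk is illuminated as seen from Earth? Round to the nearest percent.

f = (1 − cos 327.0°)/2 = (1 − 0.839)/2 ≈ 0.081, i.e. 8%.

8%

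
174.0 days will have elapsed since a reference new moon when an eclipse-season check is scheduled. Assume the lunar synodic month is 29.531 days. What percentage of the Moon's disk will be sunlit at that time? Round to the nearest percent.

174.0/29.531 = 5.892 lunations, so 5 complete cycles and 26.34 d into the next.
Phase angle: θ = 360°·(26.34 d)/(29.531 d) = 321.2°.
Illuminated fraction = (1 − cos 321.2°)/2 = (1 − 0.779)/2 ≈ 0.111, so 11%.

11%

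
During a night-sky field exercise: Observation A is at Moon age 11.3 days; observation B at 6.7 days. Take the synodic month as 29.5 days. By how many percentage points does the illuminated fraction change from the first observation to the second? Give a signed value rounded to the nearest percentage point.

θ₁ = 360° × 11.3/29.5 = 137.9°, f₁ = (1 − cos θ₁)/2 = 0.871.
θ₂ = 360° × 6.7/29.5 = 81.8°, f₂ = (1 − cos θ₂)/2 = 0.428.
Change = f₂ − f₁ = -0.443 → -44 percentage points.

-44 pp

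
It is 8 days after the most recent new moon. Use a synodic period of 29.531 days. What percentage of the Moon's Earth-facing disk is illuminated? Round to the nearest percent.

57%

The Moon has covered 8/29.531 of its cycle, so θ ≈ 360° × 8/29.531 = 97.5°.
cos 97.5° = (-0.131), so f = (1 − (-0.131))/2 = 0.565, so 57%.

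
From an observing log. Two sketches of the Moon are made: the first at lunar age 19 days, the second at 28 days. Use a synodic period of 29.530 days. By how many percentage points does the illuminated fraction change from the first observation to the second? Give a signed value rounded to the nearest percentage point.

θ₁ = 360° × 19/29.530 = 231.6°, f₁ = (1 − cos θ₁)/2 = 0.810.
θ₂ = 360° × 28/29.530 = 341.3°, f₂ = (1 − cos θ₂)/2 = 0.026.
Change = f₂ − f₁ = -0.784 → -78 percentage points.

-78 percentage points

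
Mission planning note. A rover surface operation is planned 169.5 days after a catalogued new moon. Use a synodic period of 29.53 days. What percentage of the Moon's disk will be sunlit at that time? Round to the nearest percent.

53%

169.5 d spans 5 complete synodic months (5 × 29.53 = 147.65 d) plus 21.85 d.
Phase angle: θ = 360°·(21.85 d)/(29.53 d) = 266.4°.
With cos θ = (-0.063), the lit fraction is (1 − (-0.063))/2 ≈ 0.532, so 53%.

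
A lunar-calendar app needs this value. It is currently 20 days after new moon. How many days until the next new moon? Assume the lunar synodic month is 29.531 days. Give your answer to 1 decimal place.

9.5 days

One full lunation from the last new moon is 29.531 d; remaining = 29.531 − 20 = 9.531 d.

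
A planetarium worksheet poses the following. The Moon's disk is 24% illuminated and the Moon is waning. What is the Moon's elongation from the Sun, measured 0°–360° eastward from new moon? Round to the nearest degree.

301°

Invert f = (1 − cos θ)/2 to get cos θ = 1 − 2(0.24) = 0.520, hence θ₀ = arccos 0.520 = 58.7°.
Since the Moon is past full (waning), take the reflex angle: θ = 360° − 58.7° = 301.3°.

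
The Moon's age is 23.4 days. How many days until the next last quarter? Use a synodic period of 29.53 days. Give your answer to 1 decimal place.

28.3 days

Last quarter occurs at elongation 270°, i.e. at age 29.53 × 270/360 = 22.148 d.
Already past this cycle's last quarter; the next is at 22.148 + 29.53 = 51.678 d, so 51.678 − 23.4 = 28.278 days.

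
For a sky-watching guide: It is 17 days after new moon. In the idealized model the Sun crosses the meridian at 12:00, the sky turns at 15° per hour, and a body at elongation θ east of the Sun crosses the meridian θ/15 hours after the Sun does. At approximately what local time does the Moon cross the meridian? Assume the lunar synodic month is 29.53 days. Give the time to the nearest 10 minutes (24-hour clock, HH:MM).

01:50

Elongation θ = 360° × 17/29.53 ≈ 207.2°.
Delay after the Sun = 207.2° / (15°/h) ≈ 13.82 h.
12:00 + 13.816 h ≈ 01:49 → 01:50 to the nearest ten minutes.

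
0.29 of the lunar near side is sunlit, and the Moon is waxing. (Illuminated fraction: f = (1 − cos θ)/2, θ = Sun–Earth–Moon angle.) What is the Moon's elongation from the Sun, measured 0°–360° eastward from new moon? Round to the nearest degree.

Invert f = (1 − cos θ)/2 to get cos θ = 1 − 2(0.29) = 0.420, hence θ₀ = arccos 0.420 = 65.2°.
The Moon is waxing (0°–180°), so θ = 65.2° directly.

65°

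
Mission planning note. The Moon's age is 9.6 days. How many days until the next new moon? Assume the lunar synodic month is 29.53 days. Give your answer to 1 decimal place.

19.9 days

One full lunation from the last new moon is 29.53 d; remaining = 29.53 − 9.6 = 19.930 d.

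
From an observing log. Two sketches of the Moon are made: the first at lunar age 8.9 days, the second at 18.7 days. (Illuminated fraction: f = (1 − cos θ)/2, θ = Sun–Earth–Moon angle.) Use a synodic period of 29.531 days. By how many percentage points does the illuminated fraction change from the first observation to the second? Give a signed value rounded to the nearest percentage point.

First observation: θ = 360°·8.9/29.531 = 108.5°, so f = 0.659.
Second observation: θ = 228.0°, f = 0.835.
Δf = 0.835 − 0.659 = +0.176, i.e. +18 pp.

+18 pp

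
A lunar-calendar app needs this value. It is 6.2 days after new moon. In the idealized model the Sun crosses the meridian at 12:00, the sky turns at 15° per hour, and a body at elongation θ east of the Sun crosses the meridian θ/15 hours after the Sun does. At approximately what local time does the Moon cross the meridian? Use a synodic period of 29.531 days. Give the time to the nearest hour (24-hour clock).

Phase angle: θ = 360°·(6.2 d)/(29.531 d) = 75.6°.
Delay after the Sun = 75.6° / (15°/h) ≈ 5.04 h.
12:00 + 5.04 h ≈ 17:02 → 17:00 to the nearest hour.

17:00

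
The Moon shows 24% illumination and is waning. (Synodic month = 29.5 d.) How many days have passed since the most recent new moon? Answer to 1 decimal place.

24.7 days

Invert f = (1 − cos θ)/2 to get cos θ = 1 − 2(0.24) = 0.520, hence θ₀ = arccos 0.520 = 58.7°.
A waning Moon lies in 180°–360°, so θ = 360° − 58.7° = 301.3°.
That fraction of the synodic month is 301.3/360 × 29.5 d ≈ 24.69 d.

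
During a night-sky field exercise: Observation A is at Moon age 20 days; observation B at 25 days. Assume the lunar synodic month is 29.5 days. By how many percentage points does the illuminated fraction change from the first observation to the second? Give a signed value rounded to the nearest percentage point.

-51 percentage points

θ₁ = 360° × 20/29.5 = 244.1°, f₁ = (1 − cos θ₁)/2 = 0.719.
θ₂ = 360° × 25/29.5 = 305.1°, f₂ = (1 − cos θ₂)/2 = 0.213.
Change = f₂ − f₁ = -0.506 → -51 percentage points.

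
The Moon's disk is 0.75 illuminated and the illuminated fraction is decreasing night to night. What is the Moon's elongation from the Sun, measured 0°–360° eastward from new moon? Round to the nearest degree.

240°

Invert f = (1 − cos θ)/2 to get cos θ = 1 − 2(0.75) = -0.500, hence θ₀ = arccos -0.500 = 120.0°.
A waning Moon lies in 180°–360°, so θ = 360° − 120.0° = 240.0°.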